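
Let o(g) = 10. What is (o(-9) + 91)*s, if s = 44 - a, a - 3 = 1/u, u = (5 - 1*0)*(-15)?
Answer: 310676/75 ≈ 4142.3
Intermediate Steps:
u = -75 (u = (5 + 0)*(-15) = 5*(-15) = -75)
a = 224/75 (a = 3 + 1/(-75) = 3 - 1/75 = 224/75 ≈ 2.9867)
s = 3076/75 (s = 44 - 1*224/75 = 44 - 224/75 = 3076/75 ≈ 41.013)
(o(-9) + 91)*s = (10 + 91)*(3076/75) = 101*(3076/75) = 310676/75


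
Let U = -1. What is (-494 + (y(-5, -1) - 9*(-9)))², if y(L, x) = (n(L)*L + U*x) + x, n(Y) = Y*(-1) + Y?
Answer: 170569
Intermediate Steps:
n(Y) = 0 (n(Y) = -Y + Y = 0)
y(L, x) = 0 (y(L, x) = (0*L - x) + x = (0 - x) + x = -x + x = 0)
(-494 + (y(-5, -1) - 9*(-9)))² = (-494 + (0 - 9*(-9)))² = (-494 + (0 + 81))² = (-494 + 81)² = (-413)² = 170569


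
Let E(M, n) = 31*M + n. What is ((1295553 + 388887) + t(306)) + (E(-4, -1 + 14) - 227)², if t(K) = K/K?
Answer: 1798685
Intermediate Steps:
t(K) = 1
E(M, n) = n + 31*M
((1295553 + 388887) + t(306)) + (E(-4, -1 + 14) - 227)² = ((1295553 + 388887) + 1) + (((-1 + 14) + 31*(-4)) - 227)² = (1684440 + 1) + ((13 - 124) - 227)² = 1684441 + (-111 - 227)² = 1684441 + (-338)² = 1684441 + 114244 = 1798685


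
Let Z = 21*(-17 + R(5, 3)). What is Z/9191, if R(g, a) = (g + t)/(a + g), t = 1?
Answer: -15/404 ≈ -0.037129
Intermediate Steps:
R(g, a) = (1 + g)/(a + g) (R(g, a) = (g + 1)/(a + g) = (1 + g)/(a + g))
Z = -1365/4 (Z = 21*(-17 + (1 + 5)/(3 + 5)) = 21*(-17 + 6/8) = 21*(-17 + (1/8)*6) = 21*(-17 + 3/4) = 21*(-65/4) = -1365/4 ≈ -341.25)
Z/9191 = -1365/4/9191 = -1365/4*1/9191 = -15/404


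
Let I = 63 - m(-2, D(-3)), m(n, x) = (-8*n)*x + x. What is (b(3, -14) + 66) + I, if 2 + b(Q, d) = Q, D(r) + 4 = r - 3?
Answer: 300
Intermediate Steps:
D(r) = -7 + r (D(r) = -4 + (r - 3) = -4 + (-3 + r) = -7 + r)
b(Q, d) = -2 + Q
m(n, x) = x - 8*n*x (m(n, x) = -8*n*x + x = x - 8*n*x)
I = 233 (I = 63 - (-7 - 3)*(1 - 8*(-2)) = 63 - (-10)*(1 + 16) = 63 - (-10)*17 = 63 - 1*(-170) = 63 + 170 = 233)
(b(3, -14) + 66) + I = ((-2 + 3) + 66) + 233 = (1 + 66) + 233 = 67 + 233 = 300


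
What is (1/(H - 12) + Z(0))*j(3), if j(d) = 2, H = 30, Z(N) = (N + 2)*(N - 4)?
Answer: -143/9 ≈ -15.889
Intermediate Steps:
Z(N) = (-4 + N)*(2 + N) (Z(N) = (2 + N)*(-4 + N) = (-4 + N)*(2 + N))
(1/(H - 12) + Z(0))*j(3) = (1/(30 - 12) + (-8 + 0² - 2*0))*2 = (1/18 + (-8 + 0 + 0))*2 = (1/18 - 8)*2 = -143/18*2 = -143/9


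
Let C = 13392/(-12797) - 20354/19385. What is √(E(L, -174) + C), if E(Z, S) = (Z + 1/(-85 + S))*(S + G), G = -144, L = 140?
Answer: 4*I*√11486590158312385713213610/64250089855 ≈ 211.0*I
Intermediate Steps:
E(Z, S) = (-144 + S)*(Z + 1/(-85 + S)) (E(Z, S) = (Z + 1/(-85 + S))*(S - 144) = (Z + 1/(-85 + S))*(-144 + S) = (-144 + S)*(Z + 1/(-85 + S)))
C = -520074058/248069845 (C = 13392*(-1/12797) - 20354*1/19385 = -13392/12797 - 20354/19385 = -520074058/248069845 ≈ -2.0965)
√(E(L, -174) + C) = √((-144 - 174 + 12240*140 + 140*(-174)² - 229*(-174)*140)/(-85 - 174) - 520074058/248069845) = √((-144 - 174 + 1713600 + 140*30276 + 5578440)/(-259) - 520074058/248069845) = √(-(-144 - 174 + 1713600 + 4238640 + 5578440)/259 - 520074058/248069845) = √(-1/259*11530362 - 520074058/248069845) = √(-11530362/259 - 520074058/248069845) = √(-2860469813314912/64250089855) = 4*I*√11486590158312385713213610/64250089855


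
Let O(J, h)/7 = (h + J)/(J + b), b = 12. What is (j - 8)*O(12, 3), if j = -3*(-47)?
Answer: 4655/8 ≈ 581.88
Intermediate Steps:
O(J, h) = 7*(J + h)/(12 + J) (O(J, h) = 7*((h + J)/(J + 12)) = 7*((J + h)/(12 + J)) = 7*(J + h)/(12 + J))
j = 141
(j - 8)*O(12, 3) = (141 - 8)*(7*(12 + 3)/(12 + 12)) = 133*(7*15/24) = 133*(7*(1/24)*15) = 133*(35/8) = 4655/8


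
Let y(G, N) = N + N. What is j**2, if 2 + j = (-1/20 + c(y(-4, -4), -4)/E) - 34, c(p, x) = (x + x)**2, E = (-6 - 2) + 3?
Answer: 954529/400 ≈ 2386.3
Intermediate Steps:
E = -5 (E = -8 + 3 = -5)
y(G, N) = 2*N
c(p, x) = 4*x**2 (c(p, x) = (2*x)**2 = 4*x**2)
j = -977/20 (j = -2 + ((-1/20 + (4*(-4)**2)/(-5)) - 34) = -2 + ((-1*1/20 + (4*16)*(-1/5)) - 34) = -2 + ((-1/20 + 64*(-1/5)) - 34) = -2 + ((-1/20 - 64/5) - 34) = -2 + (-257/20 - 34) = -2 - 937/20 = -977/20 ≈ -48.850)
j**2 = (-977/20)**2 = 954529/400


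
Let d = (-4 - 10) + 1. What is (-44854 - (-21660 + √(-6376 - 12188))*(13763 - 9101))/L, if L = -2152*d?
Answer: 50467033/13988 - 2331*I*√4641/6994 ≈ 3607.9 - 22.705*I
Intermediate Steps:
d = -13 (d = -14 + 1 = -13)
L = 27976 (L = -2152*(-13) = 27976)
(-44854 - (-21660 + √(-6376 - 12188))*(13763 - 9101))/L = (-44854 - (-21660 + √(-6376 - 12188))*(13763 - 9101))/27976 = (-44854 - (-21660 + √(-18564))*4662)*(1/27976) = (-44854 - (-21660 + 2*I*√4641)*4662)*(1/27976) = (-44854 - (-100978920 + 9324*I*√4641))*(1/27976) = (-44854 + (100978920 - 9324*I*√4641))*(1/27976) = (100934066 - 9324*I*√4641)*(1/27976) = 50467033/13988 - 2331*I*√4641/6994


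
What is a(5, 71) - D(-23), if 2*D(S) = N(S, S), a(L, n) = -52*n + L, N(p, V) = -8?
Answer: -3683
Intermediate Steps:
a(L, n) = L - 52*n
D(S) = -4 (D(S) = (½)*(-8) = -4)
a(5, 71) - D(-23) = (5 - 52*71) - 1*(-4) = (5 - 3692) + 4 = -3687 + 4 = -3683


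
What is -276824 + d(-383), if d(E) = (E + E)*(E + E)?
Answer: 309932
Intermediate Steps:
d(E) = 4*E² (d(E) = (2*E)*(2*E) = 4*E²)
-276824 + d(-383) = -276824 + 4*(-383)² = -276824 + 4*146689 = -276824 + 586756 = 309932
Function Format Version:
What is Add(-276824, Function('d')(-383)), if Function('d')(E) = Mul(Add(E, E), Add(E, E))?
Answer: 309932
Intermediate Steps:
Function('d')(E) = Mul(4, Pow(E, 2)) (Function('d')(E) = Mul(Mul(2, E), Mul(2, E)) = Mul(4, Pow(E, 2)))
Add(-276824, Function('d')(-383)) = Add(-276824, Mul(4, Pow(-383, 2))) = Add(-276824, Mul(4, 146689)) = Add(-276824, 586756) = 309932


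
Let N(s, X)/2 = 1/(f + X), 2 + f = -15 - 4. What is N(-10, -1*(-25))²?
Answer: ¼ ≈ 0.25000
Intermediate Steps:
f = -21 (f = -2 + (-15 - 4) = -2 - 19 = -21)
N(s, X) = 2/(-21 + X)
N(-10, -1*(-25))² = (2/(-21 - 1*(-25)))² = (2/(-21 + 25))² = (2/4)² = (2*(¼))² = (½)² = ¼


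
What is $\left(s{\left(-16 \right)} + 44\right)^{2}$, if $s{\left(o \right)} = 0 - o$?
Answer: $3600$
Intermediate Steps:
$s{\left(o \right)} = - o$
$\left(s{\left(-16 \right)} + 44\right)^{2} = \left(\left(-1\right) \left(-16\right) + 44\right)^{2} = \left(16 + 44\right)^{2} = 60^{2} = 3600$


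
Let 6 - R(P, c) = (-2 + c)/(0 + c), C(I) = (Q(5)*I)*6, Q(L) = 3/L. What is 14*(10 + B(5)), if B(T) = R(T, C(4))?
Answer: 3815/18 ≈ 211.94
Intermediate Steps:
C(I) = 18*I/5 (C(I) = ((3/5)*I)*6 = ((3*(1/5))*I)*6 = (3*I/5)*6 = 18*I/5)
R(P, c) = 6 - (-2 + c)/c (R(P, c) = 6 - (-2 + c)/(0 + c) = 6 - (-2 + c)/c)
B(T) = 185/36 (B(T) = 5 + 2/(((18/5)*4)) = 5 + 2/(72/5) = 5 + 2*(5/72) = 5 + 5/36 = 185/36)
14*(10 + B(5)) = 14*(10 + 185/36) = 14*(545/36) = 3815/18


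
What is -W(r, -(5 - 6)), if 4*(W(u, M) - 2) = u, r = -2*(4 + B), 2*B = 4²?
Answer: 4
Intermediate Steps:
B = 8 (B = (½)*4² = (½)*16 = 8)
r = -24 (r = -2*(4 + 8) = -2*12 = -24)
W(u, M) = 2 + u/4
-W(r, -(5 - 6)) = -(2 + (¼)*(-24)) = -(2 - 6) = -1*(-4) = 4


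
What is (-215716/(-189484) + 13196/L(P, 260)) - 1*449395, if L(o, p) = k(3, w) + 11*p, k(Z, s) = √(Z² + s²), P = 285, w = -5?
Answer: -87063374308060448/193737110493 - 6598*√34/4089783 ≈ -4.4939e+5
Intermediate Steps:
L(o, p) = √34 + 11*p (L(o, p) = √(3² + (-5)²) + 11*p = √(9 + 25) + 11*p = √34 + 11*p)
(-215716/(-189484) + 13196/L(P, 260)) - 1*449395 = (-215716/(-189484) + 13196/(√34 + 11*260)) - 1*449395 = (-215716*(-1/189484) + 13196/(√34 + 2860)) - 449395 = (53929/47371 + 13196/(2860 + √34)) - 449395 = -21288236616/47371 + 13196/(2860 + √34)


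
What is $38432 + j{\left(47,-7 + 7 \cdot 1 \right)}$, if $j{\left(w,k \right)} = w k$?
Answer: $38432$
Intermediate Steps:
$j{\left(w,k \right)} = k w$
$38432 + j{\left(47,-7 + 7 \cdot 1 \right)} = 38432 + \left(-7 + 7 \cdot 1\right) 47 = 38432 + \left(-7 + 7\right) 47 = 38432 + 0 \cdot 47 = 38432 + 0 = 38432$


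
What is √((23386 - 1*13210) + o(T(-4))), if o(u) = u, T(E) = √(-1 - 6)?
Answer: √(10176 + I*√7) ≈ 100.88 + 0.013*I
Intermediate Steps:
T(E) = I*√7 (T(E) = √(-7) = I*√7)
√((23386 - 1*13210) + o(T(-4))) = √((23386 - 1*13210) + I*√7) = √((23386 - 13210) + I*√7) = √(10176 + I*√7)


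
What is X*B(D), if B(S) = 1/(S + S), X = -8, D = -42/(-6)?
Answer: -4/7 ≈ -0.57143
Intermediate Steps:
D = 7 (D = -42*(-⅙) = 7)
B(S) = 1/(2*S)
X*B(D) = -4/7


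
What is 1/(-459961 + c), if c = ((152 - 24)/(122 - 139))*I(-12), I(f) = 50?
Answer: -17/7825737 ≈ -2.1723e-6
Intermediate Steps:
c = -6400/17 (c = ((152 - 24)/(122 - 139))*50 = (128/(-17))*50 = (128*(-1/17))*50 = -128/17*50 = -6400/17 ≈ -376.47)
1/(-459961 + c) = 1/(-459961 - 6400/17) = 1/(-7825737/17) = -17/7825737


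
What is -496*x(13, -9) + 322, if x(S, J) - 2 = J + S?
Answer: -2654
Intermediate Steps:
x(S, J) = 2 + J + S (x(S, J) = 2 + (J + S) = 2 + J + S)
-496*x(13, -9) + 322 = -496*(2 - 9 + 13) + 322 = -496*6 + 322 = -2976 + 322 = -2654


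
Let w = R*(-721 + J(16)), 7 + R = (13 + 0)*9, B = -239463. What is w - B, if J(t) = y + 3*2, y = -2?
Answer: 160593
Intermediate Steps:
R = 110 (R = -7 + (13 + 0)*9 = -7 + 13*9 = -7 + 117 = 110)
J(t) = 4 (J(t) = -2 + 3*2 = -2 + 6 = 4)
w = -78870 (w = 110*(-721 + 4) = 110*(-717) = -78870)
w - B = -78870 - 1*(-239463) = -78870 + 239463 = 160593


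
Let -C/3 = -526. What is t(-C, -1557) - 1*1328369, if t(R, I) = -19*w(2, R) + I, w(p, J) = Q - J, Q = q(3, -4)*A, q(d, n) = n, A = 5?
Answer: -1359528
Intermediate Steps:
C = 1578 (C = -3*(-526) = 1578)
Q = -20 (Q = -4*5 = -20)
w(p, J) = -20 - J
t(R, I) = 380 + I + 19*R (t(R, I) = -19*(-20 - R) + I = (380 + 19*R) + I = 380 + I + 19*R)
t(-C, -1557) - 1*1328369 = (380 - 1557 + 19*(-1*1578)) - 1*1328369 = (380 - 1557 + 19*(-1578)) - 1328369 = (380 - 1557 - 29982) - 1328369 = -31159 - 1328369 = -1359528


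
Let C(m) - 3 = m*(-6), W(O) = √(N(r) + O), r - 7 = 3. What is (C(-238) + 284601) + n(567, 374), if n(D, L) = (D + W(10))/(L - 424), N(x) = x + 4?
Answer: 14301033/50 - √6/25 ≈ 2.8602e+5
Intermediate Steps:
r = 10 (r = 7 + 3 = 10)
N(x) = 4 + x
W(O) = √(14 + O) (W(O) = √((4 + 10) + O) = √(14 + O))
n(D, L) = (D + 2*√6)/(-424 + L) (n(D, L) = (D + √(14 + 10))/(L - 424) = (D + √24)/(-424 + L) = (D + 2*√6)/(-424 + L))
C(m) = 3 - 6*m (C(m) = 3 + m*(-6) = 3 - 6*m)
(C(-238) + 284601) + n(567, 374) = ((3 - 6*(-238)) + 284601) + (567 + 2*√6)/(-424 + 374) = ((3 + 1428) + 284601) + (567 + 2*√6)/(-50) = (1431 + 284601) - (567 + 2*√6)/50 = 286032 + (-567/50 - √6/25) = 14301033/50 - √6/25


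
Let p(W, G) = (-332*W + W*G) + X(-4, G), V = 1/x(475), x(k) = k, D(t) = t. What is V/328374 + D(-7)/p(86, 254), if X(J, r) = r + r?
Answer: 4367399/3868245720 ≈ 0.0011290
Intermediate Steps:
X(J, r) = 2*r
V = 1/475 ≈ 0.0021053
p(W, G) = -332*W + 2*G + G*W (p(W, G) = (-332*W + W*G) + 2*G = (-332*W + G*W) + 2*G = -332*W + 2*G + G*W)
V/328374 + D(-7)/p(86, 254) = (1/475)/328374 - 7/(-332*86 + 2*254 + 254*86) = (1/475)*(1/328374) - 7/(-28552 + 508 + 21844) = 1/155977650 - 7/(-6200) = 1/155977650 - 7*(-1/6200) = 1/155977650 + 7/6200 = 4367399/3868245720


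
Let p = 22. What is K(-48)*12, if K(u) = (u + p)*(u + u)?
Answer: 29952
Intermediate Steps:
K(u) = 2*u*(22 + u) (K(u) = (u + 22)*(u + u) = (22 + u)*(2*u) = 2*u*(22 + u))
K(-48)*12 = (2*(-48)*(22 - 48))*12 = (2*(-48)*(-26))*12 = 2496*12 = 29952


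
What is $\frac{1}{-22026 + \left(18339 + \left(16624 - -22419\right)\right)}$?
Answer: $\frac{1}{35356} \approx 2.8284 \cdot 10^{-5}$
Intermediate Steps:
$\frac{1}{-22026 + \left(18339 + \left(16624 - -22419\right)\right)} = \frac{1}{-22026 + \left(18339 + \left(16624 + 22419\right)\right)} = \frac{1}{-22026 + \left(18339 + 39043\right)} = \frac{1}{-22026 + 57382} = \frac{1}{35356}$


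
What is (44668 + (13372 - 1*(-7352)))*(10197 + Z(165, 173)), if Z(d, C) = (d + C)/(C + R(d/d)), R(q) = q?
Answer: 58022844736/87 ≈ 6.6693e+8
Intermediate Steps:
Z(d, C) = (C + d)/(1 + C) (Z(d, C) = (d + C)/(C + d/d) = (C + d)/(C + 1) = (C + d)/(1 + C))
(44668 + (13372 - 1*(-7352)))*(10197 + Z(165, 173)) = (44668 + (13372 - 1*(-7352)))*(10197 + (173 + 165)/(1 + 173)) = (44668 + (13372 + 7352))*(10197 + 338/174) = (44668 + 20724)*(10197 + (1/174)*338) = 65392*(10197 + 169/87) = 65392*(887308/87) = 58022844736/87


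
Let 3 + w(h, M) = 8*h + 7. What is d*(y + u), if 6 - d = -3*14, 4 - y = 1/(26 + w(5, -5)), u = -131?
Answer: -213384/35 ≈ -6096.7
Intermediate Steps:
w(h, M) = 4 + 8*h (w(h, M) = -3 + (8*h + 7) = -3 + (7 + 8*h) = 4 + 8*h)
y = 279/70 (y = 4 - 1/(26 + (4 + 8*5)) = 4 - 1/(26 + (4 + 40)) = 4 - 1/(26 + 44) = 4 - 1/70 = 279/70 ≈ 3.9857)
d = 48 (d = 6 - (-3)*14 = 6 - 1*(-42) = 6 + 42 = 48)
d*(y + u) = 48*(279/70 - 131) = 48*(-8891/70) = -213384/35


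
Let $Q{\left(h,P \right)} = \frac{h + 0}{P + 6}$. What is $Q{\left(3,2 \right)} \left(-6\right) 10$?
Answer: $- \frac{45}{2} \approx -22.5$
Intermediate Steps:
$Q{\left(h,P \right)} = \frac{h}{6 + P}$
$Q{\left(3,2 \right)} \left(-6\right) 10 = \frac{3}{6 + 2} \left(-6\right) 10 = \frac{3}{8} \left(-6\right) 10 = \left(- \frac{9}{4}\right) 10 = - \frac{45}{2}$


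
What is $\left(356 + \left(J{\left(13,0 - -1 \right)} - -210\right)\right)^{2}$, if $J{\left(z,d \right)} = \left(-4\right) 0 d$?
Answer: $320356$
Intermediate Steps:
$J{\left(z,d \right)} = 0$ ($J{\left(z,d \right)} = 0 d = 0$)
$\left(356 + \left(J{\left(13,0 - -1 \right)} - -210\right)\right)^{2} = \left(356 + \left(0 - -210\right)\right)^{2} = \left(356 + \left(0 + 210\right)\right)^{2} = \left(356 + 210\right)^{2} = 566^{2} = 320356$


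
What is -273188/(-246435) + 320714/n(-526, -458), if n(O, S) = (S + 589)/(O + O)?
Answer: -83144946841052/32282985 ≈ -2.5755e+6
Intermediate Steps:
n(O, S) = (589 + S)/(2*O) (n(O, S) = (589 + S)/((2*O)) = (589 + S)*(1/(2*O)) = (589 + S)/(2*O))
-273188/(-246435) + 320714/n(-526, -458) = -273188/(-246435) + 320714/(((½)*(589 - 458)/(-526))) = -273188*(-1/246435) + 320714/(((½)*(-1/526)*131)) = 273188/246435 + 320714/(-131/1052) = 273188/246435 + 320714*(-1052/131) = 273188/246435 - 337391128/131 = -83144946841052/32282985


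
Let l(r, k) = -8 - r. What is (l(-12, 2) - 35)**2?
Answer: 961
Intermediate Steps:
(l(-12, 2) - 35)**2 = ((-8 - 1*(-12)) - 35)**2 = ((-8 + 12) - 35)**2 = (4 - 35)**2 = (-31)**2 = 961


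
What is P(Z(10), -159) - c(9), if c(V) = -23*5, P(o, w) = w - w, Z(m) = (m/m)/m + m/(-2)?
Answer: 115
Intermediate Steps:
Z(m) = 1/m - m/2 (Z(m) = 1/m + m*(-½) = 1/m - m/2)
P(o, w) = 0
c(V) = -115
P(Z(10), -159) - c(9) = 0 - 1*(-115) = 0 + 115 = 115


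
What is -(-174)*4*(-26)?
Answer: -18096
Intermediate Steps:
-(-174)*4*(-26) = -29*(-24)*(-26) = 696*(-26) = -18096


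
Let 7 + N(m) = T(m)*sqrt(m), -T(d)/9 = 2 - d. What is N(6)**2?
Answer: 7825 - 504*sqrt(6) ≈ 6590.5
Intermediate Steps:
T(d) = -18 + 9*d (T(d) = -9*(2 - d) = -18 + 9*d)
N(m) = -7 + sqrt(m)*(-18 + 9*m) (N(m) = -7 + (-18 + 9*m)*sqrt(m) = -7 + sqrt(m)*(-18 + 9*m))
N(6)**2 = (-7 + 9*sqrt(6)*(-2 + 6))**2 = (-7 + 9*sqrt(6)*4)**2 = (-7 + 36*sqrt(6))**2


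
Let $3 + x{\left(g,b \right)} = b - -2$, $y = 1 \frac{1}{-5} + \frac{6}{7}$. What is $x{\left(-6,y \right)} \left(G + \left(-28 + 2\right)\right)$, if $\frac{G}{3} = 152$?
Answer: $- \frac{1032}{7} \approx -147.43$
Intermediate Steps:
$G = 456$ ($G = 3 \cdot 152 = 456$)
$y = \frac{23}{35}$ ($y = 1 \left(- \frac{1}{5}\right) + 6 \cdot \frac{1}{7} = - \frac{1}{5} + \frac{6}{7} = \frac{23}{35} \approx 0.65714$)
$x{\left(g,b \right)} = -1 + b$ ($x{\left(g,b \right)} = -3 + \left(b - -2\right) = -3 + \left(b + 2\right) = -3 + \left(2 + b\right) = -1 + b$)
$x{\left(-6,y \right)} \left(G + \left(-28 + 2\right)\right) = \left(-1 + \frac{23}{35}\right) \left(456 + \left(-28 + 2\right)\right) = - \frac{12 \left(456 - 26\right)}{35} = \left(- \frac{12}{35}\right) 430 = - \frac{1032}{7}$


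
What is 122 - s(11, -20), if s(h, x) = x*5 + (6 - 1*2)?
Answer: 218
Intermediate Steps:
s(h, x) = 4 + 5*x (s(h, x) = 5*x + (6 - 2) = 5*x + 4 = 4 + 5*x)
122 - s(11, -20) = 122 - (4 + 5*(-20)) = 122 - (4 - 100) = 122 - 1*(-96) = 122 + 96 = 218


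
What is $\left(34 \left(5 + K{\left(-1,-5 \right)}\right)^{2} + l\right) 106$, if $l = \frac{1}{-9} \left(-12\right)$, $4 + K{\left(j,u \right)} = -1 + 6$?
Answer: $\frac{389656}{3} \approx 1.2989 \cdot 10^{5}$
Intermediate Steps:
$K{\left(j,u \right)} = 1$ ($K{\left(j,u \right)} = -4 + \left(-1 + 6\right) = -4 + 5 = 1$)
$l = \frac{4}{3}$ ($l = \left(- \frac{1}{9}\right) \left(-12\right) = \frac{4}{3} \approx 1.3333$)
$\left(34 \left(5 + K{\left(-1,-5 \right)}\right)^{2} + l\right) 106 = \left(34 \left(5 + 1\right)^{2} + \frac{4}{3}\right) 106 = \left(34 \cdot 6^{2} + \frac{4}{3}\right) 106 = \left(34 \cdot 36 + \frac{4}{3}\right) 106 = \left(1224 + \frac{4}{3}\right) 106 = \frac{3676}{3} \cdot 106 = \frac{389656}{3}$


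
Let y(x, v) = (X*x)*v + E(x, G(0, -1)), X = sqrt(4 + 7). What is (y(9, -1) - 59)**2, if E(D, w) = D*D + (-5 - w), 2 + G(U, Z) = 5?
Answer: 1087 - 252*sqrt(11) ≈ 251.21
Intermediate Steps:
G(U, Z) = 3 (G(U, Z) = -2 + 5 = 3)
E(D, w) = -5 + D**2 - w (E(D, w) = D**2 + (-5 - w) = -5 + D**2 - w)
X = sqrt(11) ≈ 3.3166
y(x, v) = -8 + x**2 + v*x*sqrt(11) (y(x, v) = (sqrt(11)*x)*v + (-5 + x**2 - 1*3) = (x*sqrt(11))*v + (-5 + x**2 - 3) = v*x*sqrt(11) + (-8 + x**2) = -8 + x**2 + v*x*sqrt(11))
(y(9, -1) - 59)**2 = ((-8 + 9**2 - 1*9*sqrt(11)) - 59)**2 = ((-8 + 81 - 9*sqrt(11)) - 59)**2 = ((73 - 9*sqrt(11)) - 59)**2 = (14 - 9*sqrt(11))**2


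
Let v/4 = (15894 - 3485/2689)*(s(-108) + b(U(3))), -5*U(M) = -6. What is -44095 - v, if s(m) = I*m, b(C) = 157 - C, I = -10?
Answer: -1056843005671/13445 ≈ -7.8605e+7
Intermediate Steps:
U(M) = 6/5 (U(M) = -1/5*(-6) = 6/5)
s(m) = -10*m
v = 1056250148396/13445 (v = 4*((15894 - 3485/2689)*(-10*(-108) + (157 - 1*6/5))) = 4*((15894 - 3485*1/2689)*(1080 + (157 - 6/5))) = 4*((15894 - 3485/2689)*(1080 + 779/5)) = 4*((42735481/2689)*(6179/5)) = 4*(264062537099/13445) = 1056250148396/13445 ≈ 7.8561e+7)
-44095 - v = -44095 - 1*1056250148396/13445 = -44095 - 1056250148396/13445 = -1056843005671/13445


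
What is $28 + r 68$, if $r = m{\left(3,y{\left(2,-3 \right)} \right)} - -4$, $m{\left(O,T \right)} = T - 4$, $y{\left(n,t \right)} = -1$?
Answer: $-40$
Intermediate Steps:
$m{\left(O,T \right)} = -4 + T$
$r = -1$ ($r = \left(-4 - 1\right) - -4 = -5 + 4 = -1$)
$28 + r 68 = 28 - 68 = -40$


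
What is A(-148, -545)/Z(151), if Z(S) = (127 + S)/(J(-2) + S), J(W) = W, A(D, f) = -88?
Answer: -6556/139 ≈ -47.165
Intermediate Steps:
Z(S) = (127 + S)/(-2 + S)
A(-148, -545)/Z(151) = -88*(-2 + 151)/(127 + 151) = -88/(278/149) = -88/((1/149)*278) = -88/278/149 = -88*149/278 = -6556/139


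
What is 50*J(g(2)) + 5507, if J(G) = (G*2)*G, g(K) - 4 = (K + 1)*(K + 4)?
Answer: 53907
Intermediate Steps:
g(K) = 4 + (1 + K)*(4 + K) (g(K) = 4 + (K + 1)*(K + 4) = 4 + (1 + K)*(4 + K))
J(G) = 2*G² (J(G) = (2*G)*G = 2*G²)
50*J(g(2)) + 5507 = 50*(2*(8 + 2² + 5*2)²) + 5507 = 50*(2*(8 + 4 + 10)²) + 5507 = 50*(2*22²) + 5507 = 50*(2*484) + 5507 = 50*968 + 5507 = 48400 + 5507 = 53907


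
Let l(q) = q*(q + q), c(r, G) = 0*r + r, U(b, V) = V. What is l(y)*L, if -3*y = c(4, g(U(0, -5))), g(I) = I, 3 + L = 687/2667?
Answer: -78016/8001 ≈ -9.7508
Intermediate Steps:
L = -2438/889 (L = -3 + 687/2667 = -3 + 687*(1/2667) = -3 + 229/889 = -2438/889 ≈ -2.7424)
c(r, G) = r (c(r, G) = 0 + r = r)
y = -4/3 (y = -⅓*4 = -4/3 ≈ -1.3333)
l(q) = 2*q² (l(q) = q*(2*q) = 2*q²)
l(y)*L = (2*(-4/3)²)*(-2438/889) = (2*(16/9))*(-2438/889) = (32/9)*(-2438/889) = -78016/8001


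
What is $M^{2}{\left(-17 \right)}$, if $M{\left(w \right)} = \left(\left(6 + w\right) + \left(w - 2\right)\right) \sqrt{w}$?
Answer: $-15300$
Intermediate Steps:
$M{\left(w \right)} = \sqrt{w} \left(4 + 2 w\right)$ ($M{\left(w \right)} = \left(\left(6 + w\right) + \left(w - 2\right)\right) \sqrt{w} = \left(\left(6 + w\right) + \left(-2 + w\right)\right) \sqrt{w} = \left(4 + 2 w\right) \sqrt{w} = \sqrt{w} \left(4 + 2 w\right)$)
$M^{2}{\left(-17 \right)} = \left(2 \sqrt{-17} \left(2 - 17\right)\right)^{2} = \left(2 i \sqrt{17} \left(-15\right)\right)^{2} = \left(- 30 i \sqrt{17}\right)^{2} = -15300$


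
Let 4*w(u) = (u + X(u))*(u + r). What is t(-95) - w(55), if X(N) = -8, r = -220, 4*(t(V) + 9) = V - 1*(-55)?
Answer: 7679/4 ≈ 1919.8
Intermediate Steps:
t(V) = 19/4 + V/4 (t(V) = -9 + (V - 1*(-55))/4 = -9 + (V + 55)/4 = -9 + (55 + V)/4 = -9 + (55/4 + V/4) = 19/4 + V/4)
w(u) = (-220 + u)*(-8 + u)/4 (w(u) = ((u - 8)*(u - 220))/4 = ((-8 + u)*(-220 + u))/4 = ((-220 + u)*(-8 + u))/4 = (-220 + u)*(-8 + u)/4)
t(-95) - w(55) = (19/4 + (1/4)*(-95)) - (440 - 57*55 + (1/4)*55**2) = (19/4 - 95/4) - (440 - 3135 + (1/4)*3025) = -19 - (440 - 3135 + 3025/4) = -19 - 1*(-7755/4) = -19 + 7755/4 = 7679/4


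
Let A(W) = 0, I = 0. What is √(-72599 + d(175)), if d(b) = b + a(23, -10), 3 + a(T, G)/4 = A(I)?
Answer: 2*I*√18109 ≈ 269.14*I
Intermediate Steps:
a(T, G) = -12 (a(T, G) = -12 + 4*0 = -12 + 0 = -12)
d(b) = -12 + b (d(b) = b - 12 = -12 + b)
√(-72599 + d(175)) = √(-72599 + (-12 + 175)) = √(-72599 + 163) = √(-72436) = 2*I*√18109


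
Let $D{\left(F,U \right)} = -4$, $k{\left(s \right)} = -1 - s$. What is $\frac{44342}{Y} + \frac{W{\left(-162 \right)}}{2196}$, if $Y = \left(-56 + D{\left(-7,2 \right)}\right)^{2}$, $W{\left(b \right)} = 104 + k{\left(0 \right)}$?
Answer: $\frac{452527}{36600} \approx 12.364$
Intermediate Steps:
$W{\left(b \right)} = 103$ ($W{\left(b \right)} = 104 - 1 = 103$)
$Y = 3600$ ($Y = \left(-56 - 4\right)^{2} = \left(-60\right)^{2} = 3600$)
$\frac{44342}{Y} + \frac{W{\left(-162 \right)}}{2196} = \frac{44342}{3600} + \frac{103}{2196} = 44342 \cdot \frac{1}{3600} + 103 \cdot \frac{1}{2196} = \frac{22171}{1800} + \frac{103}{2196} = \frac{452527}{36600}$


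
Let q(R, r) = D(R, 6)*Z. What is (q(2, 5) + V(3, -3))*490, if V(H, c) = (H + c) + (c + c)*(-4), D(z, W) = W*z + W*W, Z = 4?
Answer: 105840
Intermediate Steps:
D(z, W) = W² + W*z (D(z, W) = W*z + W² = W² + W*z)
V(H, c) = H - 7*c (V(H, c) = (H + c) + (2*c)*(-4) = (H + c) - 8*c = H - 7*c)
q(R, r) = 144 + 24*R (q(R, r) = (6*(6 + R))*4 = (36 + 6*R)*4 = 144 + 24*R)
(q(2, 5) + V(3, -3))*490 = ((144 + 24*2) + (3 - 7*(-3)))*490 = ((144 + 48) + (3 + 21))*490 = (192 + 24)*490 = 216*490 = 105840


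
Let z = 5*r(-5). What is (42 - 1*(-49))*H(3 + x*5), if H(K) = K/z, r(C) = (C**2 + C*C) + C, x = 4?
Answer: 2093/225 ≈ 9.3022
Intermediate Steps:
r(C) = C + 2*C**2 (r(C) = (C**2 + C**2) + C = 2*C**2 + C = C + 2*C**2)
z = 225 (z = 5*(-5*(1 + 2*(-5))) = 5*(-5*(1 - 10)) = 5*(-5*(-9)) = 5*45 = 225)
H(K) = K/225
(42 - 1*(-49))*H(3 + x*5) = (42 - 1*(-49))*((3 + 4*5)/225) = (42 + 49)*((3 + 20)/225) = 91*((1/225)*23) = 91*(23/225) = 2093/225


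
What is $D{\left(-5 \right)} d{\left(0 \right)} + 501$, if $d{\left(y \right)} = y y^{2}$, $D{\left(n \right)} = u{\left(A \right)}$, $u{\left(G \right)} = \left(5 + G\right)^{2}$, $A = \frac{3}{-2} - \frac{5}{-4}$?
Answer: $501$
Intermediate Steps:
$A = - \frac{1}{4}$ ($A = 3 \left(- \frac{1}{2}\right) - - \frac{5}{4} = - \frac{3}{2} + \frac{5}{4} = - \frac{1}{4} \approx -0.25$)
$D{\left(n \right)} = \frac{361}{16}$ ($D{\left(n \right)} = \left(5 - \frac{1}{4}\right)^{2} = \left(\frac{19}{4}\right)^{2} = \frac{361}{16}$)
$d{\left(y \right)} = y^{3}$
$D{\left(-5 \right)} d{\left(0 \right)} + 501 = \frac{361 \cdot 0^{3}}{16} + 501 = \frac{361}{16} \cdot 0 + 501 = 0 + 501 = 501$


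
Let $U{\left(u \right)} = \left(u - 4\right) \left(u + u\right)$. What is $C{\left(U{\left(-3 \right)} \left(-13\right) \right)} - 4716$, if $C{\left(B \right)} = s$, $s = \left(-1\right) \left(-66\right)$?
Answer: $-4650$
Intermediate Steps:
$s = 66$
$U{\left(u \right)} = 2 u \left(-4 + u\right)$ ($U{\left(u \right)} = \left(-4 + u\right) 2 u = 2 u \left(-4 + u\right)$)
$C{\left(B \right)} = 66$
$C{\left(U{\left(-3 \right)} \left(-13\right) \right)} - 4716 = 66 - 4716 = -4650$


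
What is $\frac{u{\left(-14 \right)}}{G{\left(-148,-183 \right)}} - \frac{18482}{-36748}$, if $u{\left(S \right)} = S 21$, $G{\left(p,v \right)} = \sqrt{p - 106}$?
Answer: $\frac{9241}{18374} + \frac{147 i \sqrt{254}}{127} \approx 0.50294 + 18.447 i$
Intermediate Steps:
$G{\left(p,v \right)} = \sqrt{-106 + p}$
$u{\left(S \right)} = 21 S$
$\frac{u{\left(-14 \right)}}{G{\left(-148,-183 \right)}} - \frac{18482}{-36748} = \frac{21 \left(-14\right)}{\sqrt{-106 - 148}} - \frac{18482}{-36748} = - \frac{294}{\sqrt{-254}} - - \frac{9241}{18374} = - \frac{294}{i \sqrt{254}} + \frac{9241}{18374} = - 294 \left(- \frac{i \sqrt{254}}{254}\right) + \frac{9241}{18374} = \frac{147 i \sqrt{254}}{127} + \frac{9241}{18374} = \frac{9241}{18374} + \frac{147 i \sqrt{254}}{127}$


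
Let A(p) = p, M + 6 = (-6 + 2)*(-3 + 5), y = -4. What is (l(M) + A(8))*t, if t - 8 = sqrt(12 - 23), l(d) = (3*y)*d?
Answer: 1408 + 176*I*sqrt(11) ≈ 1408.0 + 583.73*I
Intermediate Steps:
M = -14 (M = -6 + (-6 + 2)*(-3 + 5) = -6 - 4*2 = -6 - 8 = -14)
l(d) = -12*d (l(d) = (3*(-4))*d = -12*d)
t = 8 + I*sqrt(11) (t = 8 + sqrt(12 - 23) = 8 + sqrt(-11) = 8 + I*sqrt(11) ≈ 8.0 + 3.3166*I)
(l(M) + A(8))*t = (-12*(-14) + 8)*(8 + I*sqrt(11)) = (168 + 8)*(8 + I*sqrt(11)) = 176*(8 + I*sqrt(11)) = 1408 + 176*I*sqrt(11)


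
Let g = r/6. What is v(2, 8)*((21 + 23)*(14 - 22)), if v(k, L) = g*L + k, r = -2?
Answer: 704/3 ≈ 234.67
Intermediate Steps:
g = -⅓ (g = -2/6 = -2*⅙ = -⅓ ≈ -0.33333)
v(k, L) = k - L/3 (v(k, L) = -L/3 + k = k - L/3)
v(2, 8)*((21 + 23)*(14 - 22)) = (2 - ⅓*8)*((21 + 23)*(14 - 22)) = (2 - 8/3)*(44*(-8)) = -⅔*(-352) = 704/3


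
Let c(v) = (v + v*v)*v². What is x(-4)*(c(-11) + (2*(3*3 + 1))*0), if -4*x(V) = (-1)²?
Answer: -6655/2 ≈ -3327.5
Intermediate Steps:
x(V) = -¼ (x(V) = -¼*(-1)² = -¼*1 = -¼)
c(v) = v²*(v + v²) (c(v) = (v + v²)*v² = v²*(v + v²))
x(-4)*(c(-11) + (2*(3*3 + 1))*0) = -((-11)³*(1 - 11) + (2*(3*3 + 1))*0)/4 = -(-1331*(-10) + (2*(9 + 1))*0)/4 = -(13310 + (2*10)*0)/4 = -(13310 + 20*0)/4 = -(13310 + 0)/4 = -¼*13310 = -6655/2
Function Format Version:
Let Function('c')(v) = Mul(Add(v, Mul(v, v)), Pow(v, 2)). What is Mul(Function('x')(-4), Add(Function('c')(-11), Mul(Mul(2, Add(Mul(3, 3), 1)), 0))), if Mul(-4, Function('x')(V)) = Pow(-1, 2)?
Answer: Rational(-6655, 2) ≈ -3327.5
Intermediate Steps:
Function('x')(V) = Rational(-1, 4) (Function('x')(V) = Mul(Rational(-1, 4), Pow(-1, 2)) = Mul(Rational(-1, 4), 1) = Rational(-1, 4))
Function('c')(v) = Mul(Pow(v, 2), Add(v, Pow(v, 2))) (Function('c')(v) = Mul(Add(v, Pow(v, 2)), Pow(v, 2)) = Mul(Pow(v, 2), Add(v, Pow(v, 2))))
Mul(Function('x')(-4), Add(Function('c')(-11), Mul(Mul(2, Add(Mul(3, 3), 1)), 0))) = Mul(Rational(-1, 4), Add(Mul(Pow(-11, 3), Add(1, -11)), Mul(Mul(2, Add(Mul(3, 3), 1)), 0))) = Mul(Rational(-1, 4), Add(Mul(-1331, -10), Mul(Mul(2, Add(9, 1)), 0))) = Mul(Rational(-1, 4), Add(13310, Mul(Mul(2, 10), 0))) = Mul(Rational(-1, 4), Add(13310, Mul(20, 0))) = Mul(Rational(-1, 4), Add(13310, 0)) = Mul(Rational(-1, 4), 13310) = Rational(-6655, 2)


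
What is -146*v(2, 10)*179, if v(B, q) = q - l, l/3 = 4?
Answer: 52268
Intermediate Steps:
l = 12 (l = 3*4 = 12)
v(B, q) = -12 + q (v(B, q) = q - 1*12 = q - 12 = -12 + q)
-146*v(2, 10)*179 = -146*(-12 + 10)*179 = -146*(-2)*179 = 292*179 = 52268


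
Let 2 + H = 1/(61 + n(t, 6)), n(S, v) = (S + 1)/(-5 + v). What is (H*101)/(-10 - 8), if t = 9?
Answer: 4747/426 ≈ 11.143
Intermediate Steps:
n(S, v) = (1 + S)/(-5 + v)
H = -141/71 (H = -2 + 1/(61 + (1 + 9)/(-5 + 6)) = -2 + 1/(61 + 10/1) = -2 + 1/(61 + 1*10) = -2 + 1/(61 + 10) = -2 + 1/71 = -141/71 ≈ -1.9859)
(H*101)/(-10 - 8) = (-141/71*101)/(-10 - 8) = -14241/71/(-18) = -14241/71*(-1/18) = 4747/426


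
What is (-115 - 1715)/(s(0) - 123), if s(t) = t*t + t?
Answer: 610/41 ≈ 14.878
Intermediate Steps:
s(t) = t + t² (s(t) = t² + t = t + t²)
(-115 - 1715)/(s(0) - 123) = (-115 - 1715)/(0*(1 + 0) - 123) = -1830/(0*1 - 123) = -1830/(0 - 123) = -1830/(-123) = -1830*(-1/123) = 610/41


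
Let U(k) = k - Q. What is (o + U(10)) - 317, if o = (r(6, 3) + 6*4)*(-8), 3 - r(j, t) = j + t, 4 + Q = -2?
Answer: -445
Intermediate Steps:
Q = -6 (Q = -4 - 2 = -6)
U(k) = 6 + k (U(k) = k - 1*(-6) = k + 6 = 6 + k)
r(j, t) = 3 - j - t (r(j, t) = 3 - (j + t) = 3 + (-j - t) = 3 - j - t)
o = -144 (o = ((3 - 1*6 - 1*3) + 6*4)*(-8) = ((3 - 6 - 3) + 24)*(-8) = (-6 + 24)*(-8) = 18*(-8) = -144)
(o + U(10)) - 317 = (-144 + (6 + 10)) - 317 = (-144 + 16) - 317 = -128 - 317 = -445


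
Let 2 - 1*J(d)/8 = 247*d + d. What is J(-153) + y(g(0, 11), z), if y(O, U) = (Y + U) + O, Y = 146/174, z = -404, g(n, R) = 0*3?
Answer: 26375341/87 ≈ 3.0317e+5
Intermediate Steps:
J(d) = 16 - 1984*d (J(d) = 16 - 8*(247*d + d) = 16 - 1984*d)
g(n, R) = 0
Y = 73/87 (Y = 146*(1/174) = 73/87 ≈ 0.83908)
y(O, U) = 73/87 + O + U (y(O, U) = (73/87 + U) + O = 73/87 + O + U)
J(-153) + y(g(0, 11), z) = (16 - 1984*(-153)) + (73/87 + 0 - 404) = (16 + 303552) - 35075/87 = 303568 - 35075/87 = 26375341/87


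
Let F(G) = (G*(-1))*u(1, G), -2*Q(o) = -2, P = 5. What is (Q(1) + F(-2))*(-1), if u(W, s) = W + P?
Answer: -13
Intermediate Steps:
Q(o) = 1 (Q(o) = -½*(-2) = 1)
u(W, s) = 5 + W (u(W, s) = W + 5 = 5 + W)
F(G) = -6*G (F(G) = (G*(-1))*(5 + 1) = -G*6 = -6*G)
(Q(1) + F(-2))*(-1) = (1 - 6*(-2))*(-1) = (1 + 12)*(-1) = 13*(-1) = -13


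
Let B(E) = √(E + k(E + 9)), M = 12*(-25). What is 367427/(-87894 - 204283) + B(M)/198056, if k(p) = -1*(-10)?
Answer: -367427/292177 + I*√290/198056 ≈ -1.2575 + 8.5983e-5*I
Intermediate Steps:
M = -300
k(p) = 10
B(E) = √(10 + E) (B(E) = √(E + 10) = √(10 + E))
367427/(-87894 - 204283) + B(M)/198056 = 367427/(-87894 - 204283) + √(10 - 300)/198056 = 367427/(-292177) + √(-290)*(1/198056) = 367427*(-1/292177) + (I*√290)*(1/198056) = -367427/292177 + I*√290/198056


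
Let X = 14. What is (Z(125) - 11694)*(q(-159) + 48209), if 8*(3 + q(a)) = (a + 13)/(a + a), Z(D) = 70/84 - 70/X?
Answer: -4303856471845/7632 ≈ -5.6392e+8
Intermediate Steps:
Z(D) = -25/6 (Z(D) = 70/84 - 70/14 = 70*(1/84) - 70*1/14 = ⅚ - 5 = -25/6)
q(a) = -3 + (13 + a)/(16*a) (q(a) = -3 + ((a + 13)/(a + a))/8 = -3 + ((13 + a)/((2*a)))/8 = -3 + ((13 + a)*(1/(2*a)))/8 = -3 + ((13 + a)/(2*a))/8 = -3 + (13 + a)/(16*a))
(Z(125) - 11694)*(q(-159) + 48209) = (-25/6 - 11694)*((1/16)*(13 - 47*(-159))/(-159) + 48209) = -70189*((1/16)*(-1/159)*(13 + 7473) + 48209)/6 = -70189*((1/16)*(-1/159)*7486 + 48209)/6 = -70189*(-3743/1272 + 48209)/6 = -70189/6*61318105/1272 = -4303856471845/7632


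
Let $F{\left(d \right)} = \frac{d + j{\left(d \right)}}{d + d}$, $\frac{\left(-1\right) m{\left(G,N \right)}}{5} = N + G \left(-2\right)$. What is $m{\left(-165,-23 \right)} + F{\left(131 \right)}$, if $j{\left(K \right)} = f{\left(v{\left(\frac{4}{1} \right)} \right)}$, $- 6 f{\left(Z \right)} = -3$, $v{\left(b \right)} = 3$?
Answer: $- \frac{804077}{524} \approx -1534.5$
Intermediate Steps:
$f{\left(Z \right)} = \frac{1}{2}$ ($f{\left(Z \right)} = \left(- \frac{1}{6}\right) \left(-3\right) = \frac{1}{2}$)
$m{\left(G,N \right)} = - 5 N + 10 G$ ($m{\left(G,N \right)} = - 5 \left(N + G \left(-2\right)\right) = - 5 \left(N - 2 G\right) = - 5 N + 10 G$)
$j{\left(K \right)} = \frac{1}{2}$
$F{\left(d \right)} = \frac{\frac{1}{2} + d}{2 d}$ ($F{\left(d \right)} = \frac{d + \frac{1}{2}}{d + d} = \frac{\frac{1}{2} + d}{2 d}$)
$m{\left(-165,-23 \right)} + F{\left(131 \right)} = \left(\left(-5\right) \left(-23\right) + 10 \left(-165\right)\right) + \frac{1 + 2 \cdot 131}{4 \cdot 131} = \left(115 - 1650\right) + \frac{1}{4} \cdot \frac{1}{131} \left(1 + 262\right) = -1535 + \frac{1}{4} \cdot \frac{1}{131} \cdot 263 = -1535 + \frac{263}{524} = - \frac{804077}{524}$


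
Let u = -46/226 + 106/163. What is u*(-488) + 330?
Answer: 2062518/18419 ≈ 111.98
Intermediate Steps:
u = 8229/18419 (u = -46*1/226 + 106*(1/163) = -23/113 + 106/163 = 8229/18419 ≈ 0.44677)
u*(-488) + 330 = (8229/18419)*(-488) + 330 = -4015752/18419 + 330 = 2062518/18419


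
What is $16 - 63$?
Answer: $-47$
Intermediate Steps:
$16 - 63 = -47$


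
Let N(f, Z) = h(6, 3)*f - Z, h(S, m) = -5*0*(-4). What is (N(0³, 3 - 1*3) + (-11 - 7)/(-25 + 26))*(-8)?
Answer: 144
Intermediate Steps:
h(S, m) = 0 (h(S, m) = 0*(-4) = 0)
N(f, Z) = -Z (N(f, Z) = 0*f - Z = 0 - Z = -Z)
(N(0³, 3 - 1*3) + (-11 - 7)/(-25 + 26))*(-8) = (-(3 - 1*3) + (-11 - 7)/(-25 + 26))*(-8) = (-(3 - 3) - 18/1)*(-8) = (-1*0 - 18*1)*(-8) = (0 - 18)*(-8) = -18*(-8) = 144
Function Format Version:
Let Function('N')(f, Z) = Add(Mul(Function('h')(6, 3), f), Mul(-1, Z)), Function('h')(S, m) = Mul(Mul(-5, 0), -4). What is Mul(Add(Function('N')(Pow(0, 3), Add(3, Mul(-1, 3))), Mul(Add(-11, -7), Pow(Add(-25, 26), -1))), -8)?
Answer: 144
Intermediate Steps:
Function('h')(S, m) = 0 (Function('h')(S, m) = Mul(0, -4) = 0)
Function('N')(f, Z) = Mul(-1, Z) (Function('N')(f, Z) = Add(Mul(0, f), Mul(-1, Z)) = Add(0, Mul(-1, Z)) = Mul(-1, Z))
Mul(Add(Function('N')(Pow(0, 3), Add(3, Mul(-1, 3))), Mul(Add(-11, -7), Pow(Add(-25, 26), -1))), -8) = Mul(Add(Mul(-1, Add(3, Mul(-1, 3))), Mul(Add(-11, -7), Pow(Add(-25, 26), -1))), -8) = Mul(Add(Mul(-1, Add(3, -3)), Mul(-18, Pow(1, -1))), -8) = Mul(Add(Mul(-1, 0), Mul(-18, 1)), -8) = Mul(Add(0, -18), -8) = Mul(-18, -8) = 144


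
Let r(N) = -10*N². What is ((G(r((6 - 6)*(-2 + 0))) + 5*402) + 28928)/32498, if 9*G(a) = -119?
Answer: 278323/292482 ≈ 0.95159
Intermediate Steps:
G(a) = -119/9 (G(a) = (⅑)*(-119) = -119/9)
((G(r((6 - 6)*(-2 + 0))) + 5*402) + 28928)/32498 = ((-119/9 + 5*402) + 28928)/32498 = ((-119/9 + 2010) + 28928)*(1/32498) = (17971/9 + 28928)*(1/32498) = (278323/9)*(1/32498) = 278323/292482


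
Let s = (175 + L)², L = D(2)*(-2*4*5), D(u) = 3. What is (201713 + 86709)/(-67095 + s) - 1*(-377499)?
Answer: 12093036254/32035 ≈ 3.7749e+5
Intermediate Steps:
L = -120 (L = 3*(-2*4*5) = 3*(-8*5) = 3*(-40) = -120)
s = 3025 (s = (175 - 120)² = 55² = 3025)
(201713 + 86709)/(-67095 + s) - 1*(-377499) = (201713 + 86709)/(-67095 + 3025) - 1*(-377499) = 288422/(-64070) + 377499 = 288422*(-1/64070) + 377499 = -144211/32035 + 377499 = 12093036254/32035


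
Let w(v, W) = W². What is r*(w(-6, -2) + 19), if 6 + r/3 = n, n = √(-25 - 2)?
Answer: -414 + 207*I*√3 ≈ -414.0 + 358.53*I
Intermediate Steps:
n = 3*I*√3 (n = √(-27) = 3*I*√3 ≈ 5.1962*I)
r = -18 + 9*I*√3 (r = -18 + 3*(3*I*√3) = -18 + 9*I*√3 ≈ -18.0 + 15.588*I)
r*(w(-6, -2) + 19) = (-18 + 9*I*√3)*((-2)² + 19) = (-18 + 9*I*√3)*(4 + 19) = (-18 + 9*I*√3)*23 = -414 + 207*I*√3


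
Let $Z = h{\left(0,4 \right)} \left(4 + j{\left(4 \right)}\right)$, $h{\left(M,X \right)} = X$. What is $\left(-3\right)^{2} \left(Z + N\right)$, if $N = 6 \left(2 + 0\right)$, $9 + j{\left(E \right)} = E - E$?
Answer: $-72$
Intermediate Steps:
$j{\left(E \right)} = -9$ ($j{\left(E \right)} = -9 + \left(E - E\right) = -9 + 0 = -9$)
$Z = -20$ ($Z = 4 \left(4 - 9\right) = 4 \left(-5\right) = -20$)
$N = 12$ ($N = 6 \cdot 2 = 12$)
$\left(-3\right)^{2} \left(Z + N\right) = \left(-3\right)^{2} \left(-20 + 12\right) = 9 \left(-8\right) = -72$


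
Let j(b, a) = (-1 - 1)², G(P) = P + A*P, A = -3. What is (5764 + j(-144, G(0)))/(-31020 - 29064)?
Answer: -1442/15021 ≈ -0.095999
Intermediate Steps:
G(P) = -2*P (G(P) = P - 3*P = -2*P)
j(b, a) = 4 (j(b, a) = (-2)² = 4)
(5764 + j(-144, G(0)))/(-31020 - 29064) = (5764 + 4)/(-31020 - 29064) = 5768/(-60084) = 5768*(-1/60084) = -1442/15021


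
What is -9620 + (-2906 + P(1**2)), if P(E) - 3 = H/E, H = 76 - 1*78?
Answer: -12525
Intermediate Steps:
H = -2 (H = 76 - 78 = -2)
P(E) = 3 - 2/E
-9620 + (-2906 + P(1**2)) = -9620 + (-2906 + (3 - 2/(1**2))) = -9620 + (-2906 + (3 - 2/1)) = -9620 + (-2906 + (3 - 2*1)) = -9620 + (-2906 + (3 - 2)) = -9620 + (-2906 + 1) = -9620 - 2905 = -12525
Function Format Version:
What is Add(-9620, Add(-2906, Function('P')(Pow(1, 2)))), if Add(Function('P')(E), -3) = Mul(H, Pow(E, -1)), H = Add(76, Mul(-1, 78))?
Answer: -12525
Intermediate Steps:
H = -2 (H = Add(76, -78) = -2)
Function('P')(E) = Add(3, Mul(-2, Pow(E, -1)))
Add(-9620, Add(-2906, Function('P')(Pow(1, 2)))) = Add(-9620, Add(-2906, Add(3, Mul(-2, Pow(Pow(1, 2), -1))))) = Add(-9620, Add(-2906, Add(3, Mul(-2, Pow(1, -1))))) = Add(-9620, Add(-2906, Add(3, Mul(-2, 1)))) = Add(-9620, Add(-2906, Add(3, -2))) = Add(-9620, Add(-2906, 1)) = Add(-9620, -2905) = -12525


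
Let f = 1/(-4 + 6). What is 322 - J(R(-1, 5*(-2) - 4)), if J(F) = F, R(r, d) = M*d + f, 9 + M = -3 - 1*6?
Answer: 139/2 ≈ 69.500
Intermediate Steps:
f = ½ (f = 1/2 = ½ ≈ 0.50000)
M = -18 (M = -9 + (-3 - 1*6) = -9 + (-3 - 6) = -9 - 9 = -18)
R(r, d) = ½ - 18*d (R(r, d) = -18*d + ½ = ½ - 18*d)
322 - J(R(-1, 5*(-2) - 4)) = 322 - (½ - 18*(5*(-2) - 4)) = 322 - (½ - 18*(-10 - 4)) = 322 - (½ - 18*(-14)) = 322 - (½ + 252) = 322 - 1*505/2 = 322 - 505/2 = 139/2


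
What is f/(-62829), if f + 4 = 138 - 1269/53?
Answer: -5833/3329937 ≈ -0.0017517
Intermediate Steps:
f = 5833/53 (f = -4 + (138 - 1269/53) = -4 + 6045/53 = 5833/53 ≈ 110.06)
f/(-62829) = (5833/53)/(-62829) = (5833/53)*(-1/62829) = -5833/3329937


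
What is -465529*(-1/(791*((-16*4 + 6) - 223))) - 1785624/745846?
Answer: -372052687319/82889968133 ≈ -4.4885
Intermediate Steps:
-465529*(-1/(791*((-16*4 + 6) - 223))) - 1785624/745846 = -465529*(-1/(791*((-64 + 6) - 223))) - 1785624*1/745846 = -465529*(-1/(791*(-58 - 223))) - 892812/372923 = -465529/((-281*(-791))) - 892812/372923 = -465529/222271 - 892812/372923 = -372052687319/82889968133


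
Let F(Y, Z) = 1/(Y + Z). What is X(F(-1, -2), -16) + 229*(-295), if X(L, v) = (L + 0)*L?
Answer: -607994/9 ≈ -67555.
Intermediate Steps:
X(L, v) = L² (X(L, v) = L*L = L²)
X(F(-1, -2), -16) + 229*(-295) = (1/(-1 - 2))² + 229*(-295) = (1/(-3))² - 67555 = (-⅓)² - 67555 = ⅑ - 67555 = -607994/9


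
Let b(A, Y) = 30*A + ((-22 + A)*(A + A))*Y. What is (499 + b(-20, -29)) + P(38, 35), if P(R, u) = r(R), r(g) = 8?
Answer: -48813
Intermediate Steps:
P(R, u) = 8
b(A, Y) = 30*A + 2*A*Y*(-22 + A) (b(A, Y) = 30*A + ((-22 + A)*(2*A))*Y = 30*A + (2*A*(-22 + A))*Y = 30*A + 2*A*Y*(-22 + A))
(499 + b(-20, -29)) + P(38, 35) = (499 + 2*(-20)*(15 - 22*(-29) - 20*(-29))) + 8 = (499 + 2*(-20)*(15 + 638 + 580)) + 8 = (499 + 2*(-20)*1233) + 8 = (499 - 49320) + 8 = -48821 + 8 = -48813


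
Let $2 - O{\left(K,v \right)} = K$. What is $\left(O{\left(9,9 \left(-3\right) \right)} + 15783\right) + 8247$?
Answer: $24023$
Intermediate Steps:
$O{\left(K,v \right)} = 2 - K$
$\left(O{\left(9,9 \left(-3\right) \right)} + 15783\right) + 8247 = \left(\left(2 - 9\right) + 15783\right) + 8247 = \left(-7 + 15783\right) + 8247 = 15776 + 8247 = 24023$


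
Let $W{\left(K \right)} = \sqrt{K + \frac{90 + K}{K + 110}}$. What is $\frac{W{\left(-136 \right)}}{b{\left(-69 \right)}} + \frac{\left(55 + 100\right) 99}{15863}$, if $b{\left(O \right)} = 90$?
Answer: $\frac{15345}{15863} + \frac{i \sqrt{22685}}{1170} \approx 0.96735 + 0.12873 i$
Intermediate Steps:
$W{\left(K \right)} = \sqrt{K + \frac{90 + K}{110 + K}}$
$\frac{W{\left(-136 \right)}}{b{\left(-69 \right)}} + \frac{\left(55 + 100\right) 99}{15863} = \frac{\sqrt{\frac{90 - 136 - 136 \left(110 - 136\right)}{110 - 136}}}{90} + \frac{\left(55 + 100\right) 99}{15863} = \sqrt{\frac{90 - 136 - -3536}{-26}} \cdot \frac{1}{90} + 155 \cdot 99 \cdot \frac{1}{15863} = \sqrt{- \frac{90 - 136 + 3536}{26}} \cdot \frac{1}{90} + 15345 \cdot \frac{1}{15863} = \sqrt{\left(- \frac{1}{26}\right) 3490} \cdot \frac{1}{90} + \frac{15345}{15863} = \sqrt{- \frac{1745}{13}} \cdot \frac{1}{90} + \frac{15345}{15863} = \frac{i \sqrt{22685}}{13} \cdot \frac{1}{90} + \frac{15345}{15863} = \frac{i \sqrt{22685}}{1170} + \frac{15345}{15863} = \frac{15345}{15863} + \frac{i \sqrt{22685}}{1170}$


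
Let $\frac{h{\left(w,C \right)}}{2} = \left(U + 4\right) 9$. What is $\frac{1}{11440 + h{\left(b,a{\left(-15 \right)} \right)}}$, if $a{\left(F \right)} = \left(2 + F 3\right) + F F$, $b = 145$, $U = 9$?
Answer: $\frac{1}{11674} \approx 8.566 \cdot 10^{-5}$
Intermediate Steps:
$a{\left(F \right)} = 2 + F^{2} + 3 F$ ($a{\left(F \right)} = \left(2 + 3 F\right) + F^{2} = 2 + F^{2} + 3 F$)
$h{\left(w,C \right)} = 234$ ($h{\left(w,C \right)} = 2 \left(9 + 4\right) 9 = 2 \cdot 13 \cdot 9 = 2 \cdot 117 = 234$)
$\frac{1}{11440 + h{\left(b,a{\left(-15 \right)} \right)}} = \frac{1}{11440 + 234} = \frac{1}{11674}$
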